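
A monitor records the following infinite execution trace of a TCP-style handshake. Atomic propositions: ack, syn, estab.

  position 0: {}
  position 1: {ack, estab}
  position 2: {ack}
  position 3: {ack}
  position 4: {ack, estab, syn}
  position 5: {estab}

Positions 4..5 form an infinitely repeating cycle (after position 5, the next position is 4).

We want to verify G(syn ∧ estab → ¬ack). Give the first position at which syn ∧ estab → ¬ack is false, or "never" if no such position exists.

Check syn ∧ estab → ¬ack at each position in order: 0 ✓, 1 ✓, 2 ✓, 3 ✓.
At position 4 the labels are {ack, estab, syn}, so syn ∧ estab → ¬ack is false there. This is the first violation.

4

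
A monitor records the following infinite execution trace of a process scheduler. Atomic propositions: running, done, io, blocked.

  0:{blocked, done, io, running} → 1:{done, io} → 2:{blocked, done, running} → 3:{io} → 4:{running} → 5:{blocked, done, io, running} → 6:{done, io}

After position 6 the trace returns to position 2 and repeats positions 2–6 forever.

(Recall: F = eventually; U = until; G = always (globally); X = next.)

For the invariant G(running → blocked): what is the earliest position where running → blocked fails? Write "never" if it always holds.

Check running → blocked at each position in order: 0 ✓, 1 ✓, 2 ✓, 3 ✓.
At position 4 the labels are {running}, so running → blocked is false there. This is the first violation.

4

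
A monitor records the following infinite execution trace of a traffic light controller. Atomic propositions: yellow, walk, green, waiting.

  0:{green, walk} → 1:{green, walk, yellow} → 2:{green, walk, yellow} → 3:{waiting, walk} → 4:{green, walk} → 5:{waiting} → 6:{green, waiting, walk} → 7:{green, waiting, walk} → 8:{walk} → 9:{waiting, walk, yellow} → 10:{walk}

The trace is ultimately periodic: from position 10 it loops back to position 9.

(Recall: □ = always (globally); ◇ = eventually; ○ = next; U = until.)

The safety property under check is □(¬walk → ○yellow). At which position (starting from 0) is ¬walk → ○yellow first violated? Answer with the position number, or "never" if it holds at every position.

5

Check ¬walk → ○yellow at each position in order: 0 ✓, 1 ✓, 2 ✓, 3 ✓, 4 ✓.
At position 5 the labels are {waiting} and the next position 6 has {green, waiting, walk}, so ¬walk → ○yellow is false there. This is the first violation.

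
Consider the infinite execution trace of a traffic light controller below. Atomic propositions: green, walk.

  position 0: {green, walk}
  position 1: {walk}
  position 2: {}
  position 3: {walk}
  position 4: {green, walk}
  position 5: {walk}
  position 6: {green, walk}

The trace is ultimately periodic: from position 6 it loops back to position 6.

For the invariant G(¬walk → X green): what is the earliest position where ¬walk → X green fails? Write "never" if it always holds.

Check ¬walk → X green at each position in order: 0 ✓, 1 ✓.
At position 2 the labels are {} and the next position 3 has {walk}, so ¬walk → X green is false there. This is the first violation.

2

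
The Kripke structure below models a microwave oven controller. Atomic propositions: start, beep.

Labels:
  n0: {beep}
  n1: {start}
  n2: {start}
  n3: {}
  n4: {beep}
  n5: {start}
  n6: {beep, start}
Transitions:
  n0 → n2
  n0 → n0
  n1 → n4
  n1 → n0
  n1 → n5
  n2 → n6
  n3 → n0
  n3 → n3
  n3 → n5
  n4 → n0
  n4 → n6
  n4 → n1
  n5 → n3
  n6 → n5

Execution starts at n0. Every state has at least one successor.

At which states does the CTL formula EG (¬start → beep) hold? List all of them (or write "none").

{n0, n1, n4}

States satisfying ¬start → beep: {n0, n1, n2, n4, n5, n6}.
States satisfying EG (¬start → beep): {n0, n1, n4}.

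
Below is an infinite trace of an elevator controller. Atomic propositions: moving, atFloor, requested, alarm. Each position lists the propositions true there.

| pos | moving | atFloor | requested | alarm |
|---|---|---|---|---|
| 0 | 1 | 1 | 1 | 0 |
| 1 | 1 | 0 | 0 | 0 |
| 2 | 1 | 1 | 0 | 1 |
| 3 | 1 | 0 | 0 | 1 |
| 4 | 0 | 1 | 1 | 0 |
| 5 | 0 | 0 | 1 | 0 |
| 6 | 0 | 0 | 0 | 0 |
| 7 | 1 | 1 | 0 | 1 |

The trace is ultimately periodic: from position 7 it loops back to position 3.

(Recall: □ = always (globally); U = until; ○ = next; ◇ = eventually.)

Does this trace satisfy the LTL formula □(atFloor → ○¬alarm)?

atFloor → ○¬alarm must hold at every position from 0 onward. It fails at position 2, so □(atFloor → ○¬alarm) is false.
Positions where atFloor holds: 0, 2, 4, 7.
Check ○¬alarm at each: 0→ok, 2→fails, 4→ok, 7→fails.

No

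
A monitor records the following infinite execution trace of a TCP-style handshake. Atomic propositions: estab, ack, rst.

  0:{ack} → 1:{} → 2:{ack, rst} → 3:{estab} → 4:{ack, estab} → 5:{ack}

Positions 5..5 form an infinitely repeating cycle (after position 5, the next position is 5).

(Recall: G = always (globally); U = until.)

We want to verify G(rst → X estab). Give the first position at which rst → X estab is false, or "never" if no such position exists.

rst → X estab holds at every position 0..5, and those are all the positions the trace ever visits, so the invariant G(rst → X estab) is never violated.

never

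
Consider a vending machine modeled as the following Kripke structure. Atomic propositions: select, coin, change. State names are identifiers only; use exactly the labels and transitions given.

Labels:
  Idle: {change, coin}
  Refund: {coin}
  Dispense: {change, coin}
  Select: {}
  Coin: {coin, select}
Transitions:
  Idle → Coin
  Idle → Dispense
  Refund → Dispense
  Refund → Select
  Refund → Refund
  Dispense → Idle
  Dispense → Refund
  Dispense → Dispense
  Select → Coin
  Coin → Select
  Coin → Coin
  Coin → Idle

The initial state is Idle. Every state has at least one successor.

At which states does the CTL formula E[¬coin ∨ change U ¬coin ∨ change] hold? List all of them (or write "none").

{Idle, Dispense, Select}

States satisfying ¬coin ∨ change: {Idle, Dispense, Select}.
States satisfying E[¬coin ∨ change U ¬coin ∨ change]: {Idle, Dispense, Select}.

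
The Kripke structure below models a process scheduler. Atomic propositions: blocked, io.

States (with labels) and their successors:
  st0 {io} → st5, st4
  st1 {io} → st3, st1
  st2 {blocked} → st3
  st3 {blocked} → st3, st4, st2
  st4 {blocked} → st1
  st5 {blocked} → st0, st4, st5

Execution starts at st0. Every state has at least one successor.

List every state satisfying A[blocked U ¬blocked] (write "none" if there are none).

States satisfying blocked: {st2, st3, st4, st5}.
States satisfying ¬blocked: {st0, st1}.
States satisfying A[blocked U ¬blocked]: {st0, st1, st4}.

{st0, st1, st4}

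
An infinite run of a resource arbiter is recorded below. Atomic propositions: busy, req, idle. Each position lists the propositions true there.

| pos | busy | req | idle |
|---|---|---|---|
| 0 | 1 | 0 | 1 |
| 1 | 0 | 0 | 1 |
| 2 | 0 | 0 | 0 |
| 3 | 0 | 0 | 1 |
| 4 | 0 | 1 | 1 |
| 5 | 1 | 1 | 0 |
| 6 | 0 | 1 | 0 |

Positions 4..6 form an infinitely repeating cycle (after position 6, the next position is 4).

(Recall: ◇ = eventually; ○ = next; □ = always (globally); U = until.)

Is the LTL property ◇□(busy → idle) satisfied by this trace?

□(busy → idle) is false at every position 0..6, so it never becomes true and ◇□(busy → idle) fails.

Violated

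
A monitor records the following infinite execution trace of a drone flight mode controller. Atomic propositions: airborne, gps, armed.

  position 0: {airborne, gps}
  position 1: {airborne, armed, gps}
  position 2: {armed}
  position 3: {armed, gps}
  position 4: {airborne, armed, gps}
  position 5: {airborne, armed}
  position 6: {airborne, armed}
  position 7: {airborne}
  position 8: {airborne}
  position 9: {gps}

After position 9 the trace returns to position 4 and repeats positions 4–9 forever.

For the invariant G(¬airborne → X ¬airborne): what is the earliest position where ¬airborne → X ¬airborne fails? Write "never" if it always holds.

Check ¬airborne → X ¬airborne at each position in order: 0 ✓, 1 ✓, 2 ✓.
At position 3 the labels are {armed, gps} and the next position 4 has {airborne, armed, gps}, so ¬airborne → X ¬airborne is false there. This is the first violation.

3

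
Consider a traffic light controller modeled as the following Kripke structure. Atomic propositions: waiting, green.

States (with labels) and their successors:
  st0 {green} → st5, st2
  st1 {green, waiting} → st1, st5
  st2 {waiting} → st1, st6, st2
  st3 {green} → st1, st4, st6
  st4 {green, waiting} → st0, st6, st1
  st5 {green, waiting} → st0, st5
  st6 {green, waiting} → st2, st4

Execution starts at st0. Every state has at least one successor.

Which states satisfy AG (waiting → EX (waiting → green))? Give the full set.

{st0, st1, st2, st3, st4, st5, st6}

States satisfying waiting → EX (waiting → green): {st0, st1, st2, st3, st4, st5, st6}.
States satisfying AG (waiting → EX (waiting → green)): {st0, st1, st2, st3, st4, st5, st6}.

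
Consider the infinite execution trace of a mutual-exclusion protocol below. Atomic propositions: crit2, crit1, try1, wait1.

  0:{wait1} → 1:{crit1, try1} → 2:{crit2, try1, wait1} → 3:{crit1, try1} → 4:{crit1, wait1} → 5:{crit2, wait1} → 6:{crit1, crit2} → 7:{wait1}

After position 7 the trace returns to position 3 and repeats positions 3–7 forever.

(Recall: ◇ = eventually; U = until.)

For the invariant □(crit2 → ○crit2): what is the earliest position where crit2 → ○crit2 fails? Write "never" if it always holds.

2

Check crit2 → ○crit2 at each position in order: 0 ✓, 1 ✓.
At position 2 the labels are {crit2, try1, wait1} and the next position 3 has {crit1, try1}, so crit2 → ○crit2 is false there. This is the first violation.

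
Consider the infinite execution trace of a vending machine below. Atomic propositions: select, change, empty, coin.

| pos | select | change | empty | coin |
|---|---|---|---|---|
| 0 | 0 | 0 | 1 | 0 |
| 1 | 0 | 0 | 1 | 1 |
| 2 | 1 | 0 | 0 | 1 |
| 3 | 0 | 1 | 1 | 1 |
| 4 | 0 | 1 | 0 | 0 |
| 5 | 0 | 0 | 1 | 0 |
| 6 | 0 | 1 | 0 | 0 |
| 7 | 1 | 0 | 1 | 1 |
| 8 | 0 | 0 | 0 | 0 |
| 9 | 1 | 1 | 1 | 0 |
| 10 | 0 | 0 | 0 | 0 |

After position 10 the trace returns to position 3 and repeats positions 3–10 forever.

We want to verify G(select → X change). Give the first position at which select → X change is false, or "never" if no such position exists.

Check select → X change at each position in order: 0 ✓, 1 ✓, 2 ✓, 3 ✓, 4 ✓, 5 ✓, 6 ✓.
At position 7 the labels are {coin, empty, select} and the next position 8 has {}, so select → X change is false there. This is the first violation.

7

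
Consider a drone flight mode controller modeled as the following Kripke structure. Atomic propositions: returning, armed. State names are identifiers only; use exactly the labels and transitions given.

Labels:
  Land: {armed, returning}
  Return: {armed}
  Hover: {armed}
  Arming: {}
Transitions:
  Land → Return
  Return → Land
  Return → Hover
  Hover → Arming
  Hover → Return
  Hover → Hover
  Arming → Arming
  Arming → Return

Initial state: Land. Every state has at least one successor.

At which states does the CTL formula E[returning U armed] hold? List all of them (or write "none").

States satisfying returning: {Land}.
States satisfying armed: {Land, Return, Hover}.
States satisfying E[returning U armed]: {Land, Return, Hover}.

{Land, Return, Hover}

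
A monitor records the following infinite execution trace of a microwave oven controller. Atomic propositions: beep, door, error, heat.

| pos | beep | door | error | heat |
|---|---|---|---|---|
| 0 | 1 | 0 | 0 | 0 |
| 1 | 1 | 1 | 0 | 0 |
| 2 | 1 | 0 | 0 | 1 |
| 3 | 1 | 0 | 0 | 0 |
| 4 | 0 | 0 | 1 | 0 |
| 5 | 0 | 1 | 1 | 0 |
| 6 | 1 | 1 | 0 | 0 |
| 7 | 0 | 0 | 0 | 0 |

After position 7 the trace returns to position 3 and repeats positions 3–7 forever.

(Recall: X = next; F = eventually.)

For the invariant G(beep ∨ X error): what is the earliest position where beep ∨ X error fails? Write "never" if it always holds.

5

Check beep ∨ X error at each position in order: 0 ✓, 1 ✓, 2 ✓, 3 ✓, 4 ✓.
At position 5 the labels are {door, error} and the next position 6 has {beep, door}, so beep ∨ X error is false there. This is the first violation.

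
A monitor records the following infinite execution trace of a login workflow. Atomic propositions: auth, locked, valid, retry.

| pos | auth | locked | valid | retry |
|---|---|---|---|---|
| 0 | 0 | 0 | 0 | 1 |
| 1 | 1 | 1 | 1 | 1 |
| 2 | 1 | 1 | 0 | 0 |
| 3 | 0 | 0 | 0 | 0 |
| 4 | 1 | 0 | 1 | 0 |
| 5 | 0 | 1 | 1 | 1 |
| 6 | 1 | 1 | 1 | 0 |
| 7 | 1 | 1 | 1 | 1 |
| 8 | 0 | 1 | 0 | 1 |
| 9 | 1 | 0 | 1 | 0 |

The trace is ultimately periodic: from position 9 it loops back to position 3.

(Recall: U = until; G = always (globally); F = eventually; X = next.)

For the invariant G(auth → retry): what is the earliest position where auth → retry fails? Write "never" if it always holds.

2

Check auth → retry at each position in order: 0 ✓, 1 ✓.
At position 2 the labels are {auth, locked}, so auth → retry is false there. This is the first violation.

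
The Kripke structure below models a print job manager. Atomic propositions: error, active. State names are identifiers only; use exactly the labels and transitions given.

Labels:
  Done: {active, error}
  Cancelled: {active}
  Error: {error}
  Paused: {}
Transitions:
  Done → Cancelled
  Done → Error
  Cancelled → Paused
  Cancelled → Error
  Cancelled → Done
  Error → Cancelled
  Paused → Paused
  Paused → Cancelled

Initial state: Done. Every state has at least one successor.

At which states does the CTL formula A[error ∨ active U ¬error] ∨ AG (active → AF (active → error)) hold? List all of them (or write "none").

States satisfying error ∨ active: {Done, Cancelled, Error}.
States satisfying ¬error: {Cancelled, Paused}.
States satisfying A[error ∨ active U ¬error]: {Done, Cancelled, Error, Paused}.
States satisfying active → AF (active → error): {Done, Cancelled, Error, Paused}.
States satisfying AG (active → AF (active → error)): {Done, Cancelled, Error, Paused}.
States satisfying A[error ∨ active U ¬error] ∨ AG (active → AF (active → error)): {Done, Cancelled, Error, Paused}.

{Done, Cancelled, Error, Paused}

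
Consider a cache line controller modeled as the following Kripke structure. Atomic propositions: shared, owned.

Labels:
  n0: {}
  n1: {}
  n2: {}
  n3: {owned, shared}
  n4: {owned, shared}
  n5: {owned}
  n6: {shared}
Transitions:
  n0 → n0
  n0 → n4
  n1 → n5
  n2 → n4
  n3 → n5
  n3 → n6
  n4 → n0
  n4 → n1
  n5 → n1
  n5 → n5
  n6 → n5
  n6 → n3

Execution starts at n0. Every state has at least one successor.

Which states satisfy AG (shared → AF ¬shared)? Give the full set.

{n0, n1, n2, n4, n5}

States satisfying shared → AF ¬shared: {n0, n1, n2, n4, n5}.
States satisfying AG (shared → AF ¬shared): {n0, n1, n2, n4, n5}.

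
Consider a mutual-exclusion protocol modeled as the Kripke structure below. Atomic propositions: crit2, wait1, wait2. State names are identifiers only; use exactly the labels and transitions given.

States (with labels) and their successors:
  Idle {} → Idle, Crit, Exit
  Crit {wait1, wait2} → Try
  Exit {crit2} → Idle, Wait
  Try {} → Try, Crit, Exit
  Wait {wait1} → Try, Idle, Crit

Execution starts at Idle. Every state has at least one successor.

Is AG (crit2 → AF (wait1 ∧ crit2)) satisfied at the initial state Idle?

States satisfying crit2 → AF (wait1 ∧ crit2): {Idle, Crit, Try, Wait}.
States satisfying AG (crit2 → AF (wait1 ∧ crit2)): ∅.
Exit is reachable from Idle and violates crit2 → AF (wait1 ∧ crit2), so AG fails at Idle.
Idle ∉ Sat(AG (crit2 → AF (wait1 ∧ crit2))).

Does not hold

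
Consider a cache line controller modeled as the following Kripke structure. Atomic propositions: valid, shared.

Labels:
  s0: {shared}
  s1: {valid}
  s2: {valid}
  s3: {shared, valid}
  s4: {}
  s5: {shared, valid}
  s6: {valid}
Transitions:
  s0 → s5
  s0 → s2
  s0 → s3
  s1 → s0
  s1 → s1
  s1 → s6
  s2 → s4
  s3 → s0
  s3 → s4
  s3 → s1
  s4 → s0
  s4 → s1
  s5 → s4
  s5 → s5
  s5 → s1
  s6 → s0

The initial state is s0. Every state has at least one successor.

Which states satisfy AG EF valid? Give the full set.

States satisfying EF valid: {s0, s1, s2, s3, s4, s5, s6}.
States satisfying AG EF valid: {s0, s1, s2, s3, s4, s5, s6}.

{s0, s1, s2, s3, s4, s5, s6}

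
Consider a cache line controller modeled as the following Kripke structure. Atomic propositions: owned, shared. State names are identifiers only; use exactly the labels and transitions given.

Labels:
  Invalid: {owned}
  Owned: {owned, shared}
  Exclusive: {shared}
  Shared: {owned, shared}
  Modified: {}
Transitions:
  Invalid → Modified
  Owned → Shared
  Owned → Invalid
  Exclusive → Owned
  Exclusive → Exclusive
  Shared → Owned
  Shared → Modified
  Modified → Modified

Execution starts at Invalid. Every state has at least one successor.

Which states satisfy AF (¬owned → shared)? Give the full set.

{Invalid, Owned, Exclusive, Shared}

States satisfying ¬owned → shared: {Invalid, Owned, Exclusive, Shared}.
States satisfying AF (¬owned → shared): {Invalid, Owned, Exclusive, Shared}.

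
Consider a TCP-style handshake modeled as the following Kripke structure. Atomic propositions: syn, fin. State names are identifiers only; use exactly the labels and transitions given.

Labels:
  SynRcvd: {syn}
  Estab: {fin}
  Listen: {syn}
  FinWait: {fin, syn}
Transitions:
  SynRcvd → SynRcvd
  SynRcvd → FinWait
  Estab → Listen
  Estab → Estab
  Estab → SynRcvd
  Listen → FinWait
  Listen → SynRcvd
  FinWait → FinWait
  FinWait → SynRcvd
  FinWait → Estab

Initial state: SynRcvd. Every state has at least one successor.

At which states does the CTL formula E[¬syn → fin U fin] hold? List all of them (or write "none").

{SynRcvd, Estab, Listen, FinWait}

States satisfying ¬syn → fin: {SynRcvd, Estab, Listen, FinWait}.
States satisfying fin: {Estab, FinWait}.
States satisfying E[¬syn → fin U fin]: {SynRcvd, Estab, Listen, FinWait}.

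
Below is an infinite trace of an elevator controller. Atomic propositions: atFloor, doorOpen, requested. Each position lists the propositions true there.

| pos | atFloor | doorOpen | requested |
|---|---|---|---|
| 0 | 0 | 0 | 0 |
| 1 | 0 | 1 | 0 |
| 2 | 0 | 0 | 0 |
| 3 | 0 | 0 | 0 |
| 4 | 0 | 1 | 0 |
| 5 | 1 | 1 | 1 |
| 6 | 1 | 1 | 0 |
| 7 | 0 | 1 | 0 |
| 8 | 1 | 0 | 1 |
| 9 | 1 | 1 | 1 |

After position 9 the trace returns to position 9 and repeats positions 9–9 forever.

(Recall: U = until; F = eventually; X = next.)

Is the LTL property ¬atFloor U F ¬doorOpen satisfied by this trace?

Satisfied

Walking from position 0: F ¬doorOpen first holds at position 0, and ¬atFloor holds at every earlier position along the way, so ¬atFloor U F ¬doorOpen holds.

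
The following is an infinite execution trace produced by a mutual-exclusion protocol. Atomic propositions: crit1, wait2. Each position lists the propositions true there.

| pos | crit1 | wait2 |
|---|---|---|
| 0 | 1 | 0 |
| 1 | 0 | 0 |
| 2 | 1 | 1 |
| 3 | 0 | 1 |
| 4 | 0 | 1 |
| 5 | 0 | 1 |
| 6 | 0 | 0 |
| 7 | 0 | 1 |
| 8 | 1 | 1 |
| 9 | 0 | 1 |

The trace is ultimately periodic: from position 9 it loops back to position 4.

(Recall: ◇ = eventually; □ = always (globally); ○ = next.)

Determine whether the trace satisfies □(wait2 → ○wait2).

Violated

wait2 → ○wait2 must hold at every position from 0 onward. It fails at position 5, so □(wait2 → ○wait2) is false.
Positions where wait2 holds: 2, 3, 4, 5, 7, 8, 9.
Check ○wait2 at each: 2→ok, 3→ok, 4→ok, 5→fails, 7→ok, 8→ok, 9→ok.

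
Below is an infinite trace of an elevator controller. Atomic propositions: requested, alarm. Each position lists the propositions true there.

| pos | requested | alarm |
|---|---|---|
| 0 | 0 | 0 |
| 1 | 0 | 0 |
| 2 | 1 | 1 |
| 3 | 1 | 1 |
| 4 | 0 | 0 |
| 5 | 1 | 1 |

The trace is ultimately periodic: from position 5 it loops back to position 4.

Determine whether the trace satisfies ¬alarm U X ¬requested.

Walking from position 0: X ¬requested first holds at position 0, and ¬alarm holds at every earlier position along the way, so ¬alarm U X ¬requested holds.

Holds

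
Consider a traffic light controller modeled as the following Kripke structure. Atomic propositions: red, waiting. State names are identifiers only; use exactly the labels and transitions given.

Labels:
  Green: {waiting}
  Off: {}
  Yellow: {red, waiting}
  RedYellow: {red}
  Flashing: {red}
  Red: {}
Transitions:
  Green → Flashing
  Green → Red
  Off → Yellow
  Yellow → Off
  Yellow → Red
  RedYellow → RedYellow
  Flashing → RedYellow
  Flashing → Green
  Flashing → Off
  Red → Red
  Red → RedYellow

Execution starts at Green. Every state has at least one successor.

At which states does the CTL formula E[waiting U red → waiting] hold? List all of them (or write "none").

{Green, Off, Yellow, Red}

States satisfying waiting: {Green, Yellow}.
States satisfying red → waiting: {Green, Off, Yellow, Red}.
States satisfying E[waiting U red → waiting]: {Green, Off, Yellow, Red}.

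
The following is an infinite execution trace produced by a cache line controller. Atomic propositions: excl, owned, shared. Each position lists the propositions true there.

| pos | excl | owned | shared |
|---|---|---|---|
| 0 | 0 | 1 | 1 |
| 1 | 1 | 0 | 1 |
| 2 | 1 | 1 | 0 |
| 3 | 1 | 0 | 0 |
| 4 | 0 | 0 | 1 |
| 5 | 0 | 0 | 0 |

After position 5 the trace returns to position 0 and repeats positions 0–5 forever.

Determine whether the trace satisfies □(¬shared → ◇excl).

¬shared → ◇excl holds at every position 0..5, and those are all positions ever visited, so □(¬shared → ◇excl) holds.
Positions where ¬shared holds: 2, 3, 5.
Check ◇excl at each: 2→ok, 3→ok, 5→ok.

Holds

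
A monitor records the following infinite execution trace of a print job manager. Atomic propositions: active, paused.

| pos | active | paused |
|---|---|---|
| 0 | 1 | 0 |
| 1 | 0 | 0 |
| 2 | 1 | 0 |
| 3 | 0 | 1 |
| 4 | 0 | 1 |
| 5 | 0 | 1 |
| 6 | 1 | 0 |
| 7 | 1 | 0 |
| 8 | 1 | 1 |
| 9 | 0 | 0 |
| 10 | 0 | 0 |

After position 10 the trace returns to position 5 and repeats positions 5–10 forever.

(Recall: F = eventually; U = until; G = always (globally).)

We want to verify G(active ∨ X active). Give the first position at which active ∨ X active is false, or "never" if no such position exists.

3

Check active ∨ X active at each position in order: 0 ✓, 1 ✓, 2 ✓.
At position 3 the labels are {paused} and the next position 4 has {paused}, so active ∨ X active is false there. This is the first violation.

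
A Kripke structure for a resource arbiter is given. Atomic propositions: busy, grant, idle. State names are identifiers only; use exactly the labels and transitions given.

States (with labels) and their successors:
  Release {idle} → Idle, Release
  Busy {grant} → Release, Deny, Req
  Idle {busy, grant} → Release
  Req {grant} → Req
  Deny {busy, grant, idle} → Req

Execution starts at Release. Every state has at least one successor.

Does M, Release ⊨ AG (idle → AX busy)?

No

States satisfying idle → AX busy: {Busy, Idle, Req}.
States satisfying AG (idle → AX busy): {Req}.
Release is reachable from Release and violates idle → AX busy, so AG fails at Release.
Release ∉ Sat(AG (idle → AX busy)).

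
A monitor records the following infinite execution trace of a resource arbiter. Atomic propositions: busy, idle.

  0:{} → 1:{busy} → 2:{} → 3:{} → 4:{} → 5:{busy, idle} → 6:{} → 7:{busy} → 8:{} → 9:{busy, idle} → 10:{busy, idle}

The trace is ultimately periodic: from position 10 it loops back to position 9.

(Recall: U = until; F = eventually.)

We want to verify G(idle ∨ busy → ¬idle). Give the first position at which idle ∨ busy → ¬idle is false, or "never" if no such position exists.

5

Check idle ∨ busy → ¬idle at each position in order: 0 ✓, 1 ✓, 2 ✓, 3 ✓, 4 ✓.
At position 5 the labels are {busy, idle}, so idle ∨ busy → ¬idle is false there. This is the first violation.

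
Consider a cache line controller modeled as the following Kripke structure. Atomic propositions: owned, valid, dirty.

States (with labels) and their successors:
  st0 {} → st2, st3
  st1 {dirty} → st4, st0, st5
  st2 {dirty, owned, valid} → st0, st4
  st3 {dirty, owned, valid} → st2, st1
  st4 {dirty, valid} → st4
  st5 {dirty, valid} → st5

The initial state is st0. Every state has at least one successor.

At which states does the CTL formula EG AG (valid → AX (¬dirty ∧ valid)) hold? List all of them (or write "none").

States satisfying AG (valid → AX (¬dirty ∧ valid)): ∅.
States satisfying EG AG (valid → AX (¬dirty ∧ valid)): ∅.

none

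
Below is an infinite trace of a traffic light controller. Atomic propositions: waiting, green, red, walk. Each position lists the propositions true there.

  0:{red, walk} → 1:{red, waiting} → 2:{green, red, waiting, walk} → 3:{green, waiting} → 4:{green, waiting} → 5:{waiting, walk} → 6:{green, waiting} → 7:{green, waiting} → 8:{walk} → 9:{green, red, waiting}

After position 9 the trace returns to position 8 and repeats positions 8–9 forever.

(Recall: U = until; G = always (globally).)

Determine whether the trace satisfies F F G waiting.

Violated

F G waiting is false at every position 0..9, so it never becomes true and F F G waiting fails.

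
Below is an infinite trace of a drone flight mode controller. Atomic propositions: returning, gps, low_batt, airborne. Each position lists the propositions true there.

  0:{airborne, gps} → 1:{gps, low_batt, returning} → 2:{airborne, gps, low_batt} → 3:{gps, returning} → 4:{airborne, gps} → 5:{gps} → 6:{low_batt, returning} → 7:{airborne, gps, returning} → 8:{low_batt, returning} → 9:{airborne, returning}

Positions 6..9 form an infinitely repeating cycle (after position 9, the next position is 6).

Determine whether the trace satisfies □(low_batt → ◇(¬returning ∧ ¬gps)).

Violated

low_batt → ◇(¬returning ∧ ¬gps) must hold at every position from 0 onward. It fails at position 1, so □(low_batt → ◇(¬returning ∧ ¬gps)) is false.
Positions where low_batt holds: 1, 2, 6, 8.
Check ◇(¬returning ∧ ¬gps) at each: 1→fails, 2→fails, 6→fails, 8→fails.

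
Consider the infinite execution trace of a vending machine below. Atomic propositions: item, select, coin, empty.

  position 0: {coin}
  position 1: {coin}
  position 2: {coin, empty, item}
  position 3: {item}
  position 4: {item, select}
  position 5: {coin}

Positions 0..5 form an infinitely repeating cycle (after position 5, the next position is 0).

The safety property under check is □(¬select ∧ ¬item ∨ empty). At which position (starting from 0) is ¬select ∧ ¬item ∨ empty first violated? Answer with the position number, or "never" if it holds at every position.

Check ¬select ∧ ¬item ∨ empty at each position in order: 0 ✓, 1 ✓, 2 ✓.
At position 3 the labels are {item}, so ¬select ∧ ¬item ∨ empty is false there. This is the first violation.

3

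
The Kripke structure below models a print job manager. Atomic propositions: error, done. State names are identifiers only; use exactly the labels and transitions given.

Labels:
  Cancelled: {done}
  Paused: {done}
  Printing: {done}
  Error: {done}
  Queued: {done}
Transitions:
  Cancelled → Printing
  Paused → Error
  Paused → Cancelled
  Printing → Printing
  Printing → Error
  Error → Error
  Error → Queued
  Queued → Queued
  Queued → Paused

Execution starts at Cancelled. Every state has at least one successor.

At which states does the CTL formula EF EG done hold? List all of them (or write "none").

{Cancelled, Paused, Printing, Error, Queued}

States satisfying EG done: {Cancelled, Paused, Printing, Error, Queued}.
States satisfying EF EG done: {Cancelled, Paused, Printing, Error, Queued}.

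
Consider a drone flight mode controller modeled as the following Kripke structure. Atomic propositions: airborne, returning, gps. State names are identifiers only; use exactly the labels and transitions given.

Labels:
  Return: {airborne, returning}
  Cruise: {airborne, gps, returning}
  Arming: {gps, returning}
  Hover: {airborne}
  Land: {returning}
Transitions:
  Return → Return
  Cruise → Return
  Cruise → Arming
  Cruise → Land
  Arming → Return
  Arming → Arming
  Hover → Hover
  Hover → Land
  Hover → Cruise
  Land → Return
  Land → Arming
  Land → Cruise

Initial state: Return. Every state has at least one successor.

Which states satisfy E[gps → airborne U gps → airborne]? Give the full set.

{Return, Cruise, Hover, Land}

States satisfying gps → airborne: {Return, Cruise, Hover, Land}.
States satisfying E[gps → airborne U gps → airborne]: {Return, Cruise, Hover, Land}.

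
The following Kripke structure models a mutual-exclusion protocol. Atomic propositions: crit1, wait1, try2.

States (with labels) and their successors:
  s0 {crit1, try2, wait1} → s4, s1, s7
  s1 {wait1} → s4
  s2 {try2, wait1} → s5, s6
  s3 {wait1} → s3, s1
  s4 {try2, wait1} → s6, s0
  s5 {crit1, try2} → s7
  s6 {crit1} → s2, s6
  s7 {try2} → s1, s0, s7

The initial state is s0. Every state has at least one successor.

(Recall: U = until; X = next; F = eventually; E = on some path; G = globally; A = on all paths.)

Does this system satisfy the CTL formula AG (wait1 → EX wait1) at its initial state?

Does not hold

States satisfying wait1 → EX wait1: {s0, s1, s3, s4, s5, s6, s7}.
States satisfying AG (wait1 → EX wait1): ∅.
s2 is reachable from s0 and violates wait1 → EX wait1, so AG fails at s0.
s0 ∉ Sat(AG (wait1 → EX wait1)).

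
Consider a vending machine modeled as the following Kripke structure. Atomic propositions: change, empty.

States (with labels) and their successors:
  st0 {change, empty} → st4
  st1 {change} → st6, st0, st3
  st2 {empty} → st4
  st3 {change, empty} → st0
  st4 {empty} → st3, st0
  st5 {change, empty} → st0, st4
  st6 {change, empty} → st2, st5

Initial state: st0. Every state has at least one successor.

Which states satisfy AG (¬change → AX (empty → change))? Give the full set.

States satisfying ¬change → AX (empty → change): {st0, st1, st3, st4, st5, st6}.
States satisfying AG (¬change → AX (empty → change)): {st0, st3, st4, st5}.

{st0, st3, st4, st5}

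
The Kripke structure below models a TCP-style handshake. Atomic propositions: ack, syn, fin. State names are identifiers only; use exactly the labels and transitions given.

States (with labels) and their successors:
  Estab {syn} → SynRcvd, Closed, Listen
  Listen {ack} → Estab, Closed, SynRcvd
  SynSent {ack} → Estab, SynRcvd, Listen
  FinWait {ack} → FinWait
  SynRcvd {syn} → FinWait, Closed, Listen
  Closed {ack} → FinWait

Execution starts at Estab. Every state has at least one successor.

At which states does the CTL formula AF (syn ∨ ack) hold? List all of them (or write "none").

{Estab, Listen, SynSent, FinWait, SynRcvd, Closed}

States satisfying syn ∨ ack: {Estab, Listen, SynSent, FinWait, SynRcvd, Closed}.
States satisfying AF (syn ∨ ack): {Estab, Listen, SynSent, FinWait, SynRcvd, Closed}.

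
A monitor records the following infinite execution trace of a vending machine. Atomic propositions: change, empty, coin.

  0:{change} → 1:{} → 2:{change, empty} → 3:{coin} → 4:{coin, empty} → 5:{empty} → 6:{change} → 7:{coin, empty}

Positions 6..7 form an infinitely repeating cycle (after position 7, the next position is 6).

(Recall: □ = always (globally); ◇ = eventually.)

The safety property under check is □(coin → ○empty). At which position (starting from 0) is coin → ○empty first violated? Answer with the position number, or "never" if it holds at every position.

Check coin → ○empty at each position in order: 0 ✓, 1 ✓, 2 ✓, 3 ✓, 4 ✓, 5 ✓, 6 ✓.
At position 7 the labels are {coin, empty} and the next position 6 has {change}, so coin → ○empty is false there. This is the first violation.

7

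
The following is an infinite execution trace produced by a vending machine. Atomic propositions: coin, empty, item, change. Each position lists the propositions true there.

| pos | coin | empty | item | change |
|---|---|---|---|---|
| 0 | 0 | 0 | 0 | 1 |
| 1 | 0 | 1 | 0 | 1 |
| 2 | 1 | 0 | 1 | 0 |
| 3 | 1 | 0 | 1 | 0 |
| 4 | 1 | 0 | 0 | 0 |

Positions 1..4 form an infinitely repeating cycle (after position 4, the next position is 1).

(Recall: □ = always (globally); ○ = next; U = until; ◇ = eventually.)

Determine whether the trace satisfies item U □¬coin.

Violated

Walking from position 0: at position 0, □¬coin has not yet held and item fails, so item U □¬coin is false.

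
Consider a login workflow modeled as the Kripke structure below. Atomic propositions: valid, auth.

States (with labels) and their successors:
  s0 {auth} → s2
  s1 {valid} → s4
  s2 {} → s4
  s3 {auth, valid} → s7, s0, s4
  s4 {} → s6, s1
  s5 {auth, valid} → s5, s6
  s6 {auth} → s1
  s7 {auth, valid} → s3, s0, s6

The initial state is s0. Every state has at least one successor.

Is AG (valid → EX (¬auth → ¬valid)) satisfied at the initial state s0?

Holds

States satisfying valid → EX (¬auth → ¬valid): {s0, s1, s2, s3, s4, s5, s6, s7}.
States satisfying AG (valid → EX (¬auth → ¬valid)): {s0, s1, s2, s3, s4, s5, s6, s7}.
Every state reachable from s0 satisfies valid → EX (¬auth → ¬valid).
s0 ∈ Sat(AG (valid → EX (¬auth → ¬valid))).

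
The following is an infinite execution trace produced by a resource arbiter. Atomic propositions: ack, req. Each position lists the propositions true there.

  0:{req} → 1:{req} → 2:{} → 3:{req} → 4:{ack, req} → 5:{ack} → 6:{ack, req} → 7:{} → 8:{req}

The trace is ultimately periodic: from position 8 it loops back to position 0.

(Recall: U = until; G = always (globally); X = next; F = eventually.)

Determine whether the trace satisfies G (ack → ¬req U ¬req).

Does not hold

ack → ¬req U ¬req must hold at every position from 0 onward. It fails at position 4, so G (ack → ¬req U ¬req) is false.
Positions where ack holds: 4, 5, 6.
Check ¬req U ¬req at each: 4→fails, 5→ok, 6→fails.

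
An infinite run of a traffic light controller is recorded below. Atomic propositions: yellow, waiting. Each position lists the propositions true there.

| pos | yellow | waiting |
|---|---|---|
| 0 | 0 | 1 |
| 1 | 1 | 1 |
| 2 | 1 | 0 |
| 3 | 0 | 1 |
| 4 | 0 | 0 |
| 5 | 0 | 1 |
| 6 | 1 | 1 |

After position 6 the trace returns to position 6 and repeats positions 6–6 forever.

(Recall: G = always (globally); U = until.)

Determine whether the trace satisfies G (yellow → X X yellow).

Violated

yellow → X X yellow must hold at every position from 0 onward. It fails at position 1, so G (yellow → X X yellow) is false.
Positions where yellow holds: 1, 2, 6.
Check X X yellow at each: 1→fails, 2→fails, 6→ok.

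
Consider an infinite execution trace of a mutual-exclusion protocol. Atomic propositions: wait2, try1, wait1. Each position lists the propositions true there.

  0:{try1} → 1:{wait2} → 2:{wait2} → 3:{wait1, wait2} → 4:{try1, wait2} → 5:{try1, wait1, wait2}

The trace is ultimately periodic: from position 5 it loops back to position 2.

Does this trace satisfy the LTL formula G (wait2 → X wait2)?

wait2 → X wait2 holds at every position 0..5, and those are all positions ever visited, so G (wait2 → X wait2) holds.
Positions where wait2 holds: 1, 2, 3, 4, 5.
Check X wait2 at each: 1→ok, 2→ok, 3→ok, 4→ok, 5→ok.

Holds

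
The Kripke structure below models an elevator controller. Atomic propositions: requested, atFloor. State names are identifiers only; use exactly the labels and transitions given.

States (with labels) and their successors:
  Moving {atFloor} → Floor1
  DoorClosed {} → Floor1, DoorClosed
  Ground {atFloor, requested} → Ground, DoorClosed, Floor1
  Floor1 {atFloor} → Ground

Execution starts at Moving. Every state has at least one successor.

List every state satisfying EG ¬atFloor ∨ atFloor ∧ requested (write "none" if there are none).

States satisfying ¬atFloor: {DoorClosed}.
States satisfying EG ¬atFloor: {DoorClosed}.
States satisfying atFloor ∧ requested: {Ground}.
States satisfying EG ¬atFloor ∨ atFloor ∧ requested: {DoorClosed, Ground}.

{DoorClosed, Ground}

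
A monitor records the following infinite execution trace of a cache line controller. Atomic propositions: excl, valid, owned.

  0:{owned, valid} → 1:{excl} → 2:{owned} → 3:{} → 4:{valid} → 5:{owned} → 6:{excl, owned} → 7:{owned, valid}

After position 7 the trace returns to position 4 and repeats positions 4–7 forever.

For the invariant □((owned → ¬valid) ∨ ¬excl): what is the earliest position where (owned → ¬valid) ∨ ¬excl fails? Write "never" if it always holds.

never

(owned → ¬valid) ∨ ¬excl holds at every position 0..7, and those are all the positions the trace ever visits, so the invariant □((owned → ¬valid) ∨ ¬excl) is never violated.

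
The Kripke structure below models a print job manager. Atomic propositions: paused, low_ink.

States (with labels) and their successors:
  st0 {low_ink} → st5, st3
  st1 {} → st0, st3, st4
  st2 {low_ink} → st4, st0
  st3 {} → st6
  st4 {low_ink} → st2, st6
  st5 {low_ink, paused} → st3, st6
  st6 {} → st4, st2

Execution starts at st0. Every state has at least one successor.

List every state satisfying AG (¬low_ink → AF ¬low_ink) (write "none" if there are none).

{st0, st1, st2, st3, st4, st5, st6}

States satisfying ¬low_ink → AF ¬low_ink: {st0, st1, st2, st3, st4, st5, st6}.
States satisfying AG (¬low_ink → AF ¬low_ink): {st0, st1, st2, st3, st4, st5, st6}.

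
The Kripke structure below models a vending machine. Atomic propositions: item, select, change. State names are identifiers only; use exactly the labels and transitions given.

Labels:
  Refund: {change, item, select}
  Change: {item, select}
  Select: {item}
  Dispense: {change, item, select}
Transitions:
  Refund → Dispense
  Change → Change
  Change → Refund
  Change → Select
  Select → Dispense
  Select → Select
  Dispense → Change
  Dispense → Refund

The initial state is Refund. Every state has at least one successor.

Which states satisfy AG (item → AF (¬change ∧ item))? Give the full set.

none

States satisfying item → AF (¬change ∧ item): {Change, Select}.
States satisfying AG (item → AF (¬change ∧ item)): ∅.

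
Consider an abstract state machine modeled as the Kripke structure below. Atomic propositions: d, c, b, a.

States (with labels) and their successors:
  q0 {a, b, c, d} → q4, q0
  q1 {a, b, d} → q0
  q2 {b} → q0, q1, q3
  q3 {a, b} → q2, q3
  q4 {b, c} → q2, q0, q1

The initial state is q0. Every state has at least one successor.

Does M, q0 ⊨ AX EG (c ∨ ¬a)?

Holds

States satisfying EG (c ∨ ¬a): {q0, q2, q4}.
States satisfying AX EG (c ∨ ¬a): {q0, q1}.
q0 ∈ Sat(AX EG (c ∨ ¬a)).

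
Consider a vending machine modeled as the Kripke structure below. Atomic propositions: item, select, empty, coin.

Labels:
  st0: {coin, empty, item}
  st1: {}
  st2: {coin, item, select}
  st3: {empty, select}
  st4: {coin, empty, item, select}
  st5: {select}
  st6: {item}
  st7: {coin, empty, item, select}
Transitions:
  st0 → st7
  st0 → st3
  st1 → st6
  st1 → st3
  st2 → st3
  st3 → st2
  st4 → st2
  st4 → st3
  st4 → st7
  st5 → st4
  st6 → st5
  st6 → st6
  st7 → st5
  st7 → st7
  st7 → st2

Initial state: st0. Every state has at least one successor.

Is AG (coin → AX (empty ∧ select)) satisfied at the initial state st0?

No

States satisfying coin → AX (empty ∧ select): {st0, st1, st2, st3, st5, st6}.
States satisfying AG (coin → AX (empty ∧ select)): {st2, st3}.
st4 is reachable from st0 and violates coin → AX (empty ∧ select), so AG fails at st0.
st0 ∉ Sat(AG (coin → AX (empty ∧ select))).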